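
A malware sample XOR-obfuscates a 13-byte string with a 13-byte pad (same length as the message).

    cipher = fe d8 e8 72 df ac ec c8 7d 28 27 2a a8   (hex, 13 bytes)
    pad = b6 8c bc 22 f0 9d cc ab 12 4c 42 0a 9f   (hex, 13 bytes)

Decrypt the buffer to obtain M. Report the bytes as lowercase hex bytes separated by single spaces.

48 54 54 50 2f 31 20 63 6f 64 65 20 37

XOR is its own inverse, so applying the key byte-wise gives the result directly.
byte 0: 11111110 ^ 10110110 = 01001000
byte 1: 11011000 ^ 10001100 = 01010100
byte 2: 11101000 ^ 10111100 = 01010100
byte 3: 01110010 ^ 00100010 = 01010000
byte 4: 11011111 ^ 11110000 = 00101111
byte 5: 10101100 ^ 10011101 = 00110001
byte 6: 11101100 ^ 11001100 = 00100000
byte 7: 11001000 ^ 10101011 = 01100011
byte 8: 01111101 ^ 00010010 = 01101111
byte 9: 00101000 ^ 01001100 = 01100100
byte 10: 00100111 ^ 01000010 = 01100101
byte 11: 00101010 ^ 00001010 = 00100000
byte 12: 10101000 ^ 10011111 = 00110111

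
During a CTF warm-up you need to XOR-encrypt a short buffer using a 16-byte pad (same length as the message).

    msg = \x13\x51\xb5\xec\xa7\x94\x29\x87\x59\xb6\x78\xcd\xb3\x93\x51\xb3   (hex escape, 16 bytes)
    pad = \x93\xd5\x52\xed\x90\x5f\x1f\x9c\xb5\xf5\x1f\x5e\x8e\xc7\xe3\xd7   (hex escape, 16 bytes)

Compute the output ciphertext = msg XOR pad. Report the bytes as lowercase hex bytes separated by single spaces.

80 84 e7 01 37 cb 36 1b ec 43 67 93 3d 54 b2 64

byte 0: 13 xor 93 = 80
byte 1: 51 xor d5 = 84
byte 2: b5 xor 52 = e7
byte 3: ec xor ed = 01
byte 4: a7 xor 90 = 37
byte 5: 94 xor 5f = cb
byte 6: 29 xor 1f = 36
byte 7: 87 xor 9c = 1b
byte 8: 59 xor b5 = ec
byte 9: b6 xor f5 = 43
byte 10: 78 xor 1f = 67
byte 11: cd xor 5e = 93
byte 12: b3 xor 8e = 3d
byte 13: 93 xor c7 = 54
byte 14: 51 xor e3 = b2
byte 15: b3 xor d7 = 64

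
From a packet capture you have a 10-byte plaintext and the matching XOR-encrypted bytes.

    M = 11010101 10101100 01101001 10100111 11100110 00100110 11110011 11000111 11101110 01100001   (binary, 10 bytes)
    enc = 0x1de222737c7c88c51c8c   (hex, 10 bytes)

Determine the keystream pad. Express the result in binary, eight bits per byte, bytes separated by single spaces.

11001000 01001110 01001011 11010100 10011010 01011010 01111011 00000010 11110010 11101101

Since enc = M ⊕ pad, XORing both sides with M gives pad = M ⊕ enc.
11010101 ^ 00011101 = 11001000
10101100 ^ 11100010 = 01001110
01101001 ^ 00100010 = 01001011
10100111 ^ 01110011 = 11010100
11100110 ^ 01111100 = 10011010
00100110 ^ 01111100 = 01011010
11110011 ^ 10001000 = 01111011
11000111 ^ 11000101 = 00000010
11101110 ^ 00011100 = 11110010
01100001 ^ 10001100 = 11101101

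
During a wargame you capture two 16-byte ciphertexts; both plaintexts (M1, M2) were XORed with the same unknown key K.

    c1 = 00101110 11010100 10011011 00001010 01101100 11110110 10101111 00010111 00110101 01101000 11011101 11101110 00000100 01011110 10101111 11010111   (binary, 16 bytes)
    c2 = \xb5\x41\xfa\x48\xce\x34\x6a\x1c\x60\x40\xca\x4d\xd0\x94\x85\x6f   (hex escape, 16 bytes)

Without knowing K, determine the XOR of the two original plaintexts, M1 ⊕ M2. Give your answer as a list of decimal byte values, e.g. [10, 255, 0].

[155, 149, 97, 66, 162, 194, 197, 11, 85, 40, 23, 163, 212, 202, 42, 184]

c1 ⊕ c2 = (M1 ⊕ K) ⊕ (M2 ⊕ K) = M1 ⊕ M2 — the shared key cancels under XOR.
2e XOR b5 = 9b
d4 XOR 41 = 95
9b XOR fa = 61
0a XOR 48 = 42
6c XOR ce = a2
f6 XOR 34 = c2
af XOR 6a = c5
17 XOR 1c = 0b
35 XOR 60 = 55
68 XOR 40 = 28
dd XOR ca = 17
ee XOR 4d = a3
04 XOR d0 = d4
5e XOR 94 = ca
af XOR 85 = 2a
d7 XOR 6f = b8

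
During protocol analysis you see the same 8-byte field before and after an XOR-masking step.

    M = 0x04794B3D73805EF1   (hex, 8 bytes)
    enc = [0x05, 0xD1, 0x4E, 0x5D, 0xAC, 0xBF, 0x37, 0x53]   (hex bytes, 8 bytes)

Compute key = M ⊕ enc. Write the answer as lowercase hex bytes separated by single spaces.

01 a8 05 60 df 3f 69 a2

Since enc = M ⊕ key, XORing both sides with M gives key = M ⊕ enc.
04 ^ 05 = 01
79 ^ d1 = a8
4b ^ 4e = 05
3d ^ 5d = 60
73 ^ ac = df
80 ^ bf = 3f
5e ^ 37 = 69
f1 ^ 53 = a2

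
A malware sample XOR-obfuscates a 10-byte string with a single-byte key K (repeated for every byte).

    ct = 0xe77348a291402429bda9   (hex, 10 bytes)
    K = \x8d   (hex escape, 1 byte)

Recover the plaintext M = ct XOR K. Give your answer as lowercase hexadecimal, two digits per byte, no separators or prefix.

The 1-byte key repeats, so the effective keystream is 8d 8d 8d 8d 8d 8d 8d 8d 8d 8d.
byte 0: 11100111 xor 10001101 = 01101010
byte 1: 01110011 xor 10001101 = 11111110
byte 2: 01001000 xor 10001101 = 11000101
byte 3: 10100010 xor 10001101 = 00101111
byte 4: 10010001 xor 10001101 = 00011100
byte 5: 01000000 xor 10001101 = 11001101
byte 6: 00100100 xor 10001101 = 10101001
byte 7: 00101001 xor 10001101 = 10100100
byte 8: 10111101 xor 10001101 = 00110000
byte 9: 10101001 xor 10001101 = 00100100

6afec52f1ccda9a43024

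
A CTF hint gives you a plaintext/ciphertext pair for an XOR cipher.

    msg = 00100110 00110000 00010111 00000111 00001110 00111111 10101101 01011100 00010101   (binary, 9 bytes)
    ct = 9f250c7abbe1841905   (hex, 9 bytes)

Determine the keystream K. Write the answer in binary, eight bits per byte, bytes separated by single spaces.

10111001 00010101 00011011 01111101 10110101 11011110 00101001 01000101 00010000

Since ct = msg ⊕ K, XORing both sides with msg gives K = msg ⊕ ct.
00100110 ^ 10011111 = 10111001
00110000 ^ 00100101 = 00010101
00010111 ^ 00001100 = 00011011
00000111 ^ 01111010 = 01111101
00001110 ^ 10111011 = 10110101
00111111 ^ 11100001 = 11011110
10101101 ^ 10000100 = 00101001
01011100 ^ 00011001 = 01000101
00010101 ^ 00000101 = 00010000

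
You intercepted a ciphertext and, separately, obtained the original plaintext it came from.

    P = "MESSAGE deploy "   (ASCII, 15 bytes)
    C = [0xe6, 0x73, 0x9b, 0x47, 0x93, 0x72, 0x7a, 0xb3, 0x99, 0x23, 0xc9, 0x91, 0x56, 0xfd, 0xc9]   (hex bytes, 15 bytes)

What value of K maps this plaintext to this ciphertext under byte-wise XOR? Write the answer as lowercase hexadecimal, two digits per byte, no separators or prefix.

Since C = P ⊕ K, XORing both sides with P gives K = P ⊕ C.
byte 0: 4d ^ e6 = ab
byte 1: 45 ^ 73 = 36
byte 2: 53 ^ 9b = c8
byte 3: 53 ^ 47 = 14
byte 4: 41 ^ 93 = d2
byte 5: 47 ^ 72 = 35
byte 6: 45 ^ 7a = 3f
byte 7: 20 ^ b3 = 93
byte 8: 64 ^ 99 = fd
byte 9: 65 ^ 23 = 46
byte 10: 70 ^ c9 = b9
byte 11: 6c ^ 91 = fd
byte 12: 6f ^ 56 = 39
byte 13: 79 ^ fd = 84
byte 14: 20 ^ c9 = e9

ab36c814d2353f93fd46b9fd3984e9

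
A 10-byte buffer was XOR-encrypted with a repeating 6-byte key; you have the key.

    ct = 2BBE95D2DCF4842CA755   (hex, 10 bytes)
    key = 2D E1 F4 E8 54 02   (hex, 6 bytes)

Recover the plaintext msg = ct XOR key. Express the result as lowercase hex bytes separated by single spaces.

06 5f 61 3a 88 f6 a9 cd 53 bd

The 6-byte key repeats, so the effective keystream is 2d e1 f4 e8 54 02 2d e1 f4 e8.
byte 0:  43 XOR  45 =   6
byte 1: 190 XOR 225 =  95
byte 2: 149 XOR 244 =  97
byte 3: 210 XOR 232 =  58
byte 4: 220 XOR  84 = 136
byte 5: 244 XOR   2 = 246
byte 6: 132 XOR  45 = 169
byte 7:  44 XOR 225 = 205
byte 8: 167 XOR 244 =  83
byte 9:  85 XOR 232 = 189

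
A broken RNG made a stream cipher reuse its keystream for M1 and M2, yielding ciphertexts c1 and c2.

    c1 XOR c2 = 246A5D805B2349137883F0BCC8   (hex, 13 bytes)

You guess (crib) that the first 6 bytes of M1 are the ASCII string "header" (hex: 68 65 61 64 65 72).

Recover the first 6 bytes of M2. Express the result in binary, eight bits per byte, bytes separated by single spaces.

01001100 00001111 00111100 11100100 00111110 01010001

Since c1 ⊕ c2 = M1 ⊕ M2, XORing with the guessed M1 bytes yields the corresponding M2 bytes: M2 = (c1 ⊕ c2) ⊕ M1.
00100100 xor 01101000 = 01001100
01101010 xor 01100101 = 00001111
01011101 xor 01100001 = 00111100
10000000 xor 01100100 = 11100100
01011011 xor 01100101 = 00111110
00100011 xor 01110010 = 01010001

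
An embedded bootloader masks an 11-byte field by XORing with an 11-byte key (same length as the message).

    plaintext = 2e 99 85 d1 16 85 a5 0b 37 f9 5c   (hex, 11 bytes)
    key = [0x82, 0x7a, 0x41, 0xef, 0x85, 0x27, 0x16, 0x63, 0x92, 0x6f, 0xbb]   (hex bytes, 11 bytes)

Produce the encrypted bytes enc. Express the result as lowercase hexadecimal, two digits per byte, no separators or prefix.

XOR is its own inverse, so applying the key byte-wise gives the result directly.
2e ^ 82 = ac
99 ^ 7a = e3
85 ^ 41 = c4
d1 ^ ef = 3e
16 ^ 85 = 93
85 ^ 27 = a2
a5 ^ 16 = b3
0b ^ 63 = 68
37 ^ 92 = a5
f9 ^ 6f = 96
5c ^ bb = e7

ace3c43e93a2b368a596e7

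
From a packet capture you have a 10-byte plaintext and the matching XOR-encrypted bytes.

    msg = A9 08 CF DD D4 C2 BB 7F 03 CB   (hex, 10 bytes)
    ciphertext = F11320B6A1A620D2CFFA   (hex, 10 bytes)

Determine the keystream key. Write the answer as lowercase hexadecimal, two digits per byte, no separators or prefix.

581bef6b75649badcc31

Since ciphertext = msg ⊕ key, XORing both sides with msg gives key = msg ⊕ ciphertext.
10101001 ^ 11110001 = 01011000
00001000 ^ 00010011 = 00011011
11001111 ^ 00100000 = 11101111
11011101 ^ 10110110 = 01101011
11010100 ^ 10100001 = 01110101
11000010 ^ 10100110 = 01100100
10111011 ^ 00100000 = 10011011
01111111 ^ 11010010 = 10101101
00000011 ^ 11001111 = 11001100
11001011 ^ 11111010 = 00110001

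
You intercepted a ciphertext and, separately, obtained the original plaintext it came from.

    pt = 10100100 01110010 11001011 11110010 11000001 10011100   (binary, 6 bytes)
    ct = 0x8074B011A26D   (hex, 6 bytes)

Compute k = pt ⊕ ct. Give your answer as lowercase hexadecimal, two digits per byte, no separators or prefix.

24067be363f1

Since ct = pt ⊕ k, XORing both sides with pt gives k = pt ⊕ ct.
byte 0: a4 ⊕ 80 = 24
byte 1: 72 ⊕ 74 = 06
byte 2: cb ⊕ b0 = 7b
byte 3: f2 ⊕ 11 = e3
byte 4: c1 ⊕ a2 = 63
byte 5: 9c ⊕ 6d = f1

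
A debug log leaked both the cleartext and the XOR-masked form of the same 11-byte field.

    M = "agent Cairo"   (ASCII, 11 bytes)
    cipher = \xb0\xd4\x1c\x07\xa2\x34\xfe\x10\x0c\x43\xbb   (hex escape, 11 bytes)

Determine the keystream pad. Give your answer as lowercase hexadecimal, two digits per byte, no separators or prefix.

Since cipher = M ⊕ pad, XORing both sides with M gives pad = M ⊕ cipher.
61 xor b0 = d1
67 xor d4 = b3
65 xor 1c = 79
6e xor 07 = 69
74 xor a2 = d6
20 xor 34 = 14
43 xor fe = bd
61 xor 10 = 71
69 xor 0c = 65
72 xor 43 = 31
6f xor bb = d4

d1b37969d614bd716531d4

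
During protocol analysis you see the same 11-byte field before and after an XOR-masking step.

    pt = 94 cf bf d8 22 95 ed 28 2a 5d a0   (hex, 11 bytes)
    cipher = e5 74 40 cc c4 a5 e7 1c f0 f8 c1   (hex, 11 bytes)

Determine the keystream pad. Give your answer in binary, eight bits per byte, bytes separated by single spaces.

Since cipher = pt ⊕ pad, XORing both sides with pt gives pad = pt ⊕ cipher.
94 XOR e5 = 71
cf XOR 74 = bb
bf XOR 40 = ff
d8 XOR cc = 14
22 XOR c4 = e6
95 XOR a5 = 30
ed XOR e7 = 0a
28 XOR 1c = 34
2a XOR f0 = da
5d XOR f8 = a5
a0 XOR c1 = 61

01110001 10111011 11111111 00010100 11100110 00110000 00001010 00110100 11011010 10100101 01100001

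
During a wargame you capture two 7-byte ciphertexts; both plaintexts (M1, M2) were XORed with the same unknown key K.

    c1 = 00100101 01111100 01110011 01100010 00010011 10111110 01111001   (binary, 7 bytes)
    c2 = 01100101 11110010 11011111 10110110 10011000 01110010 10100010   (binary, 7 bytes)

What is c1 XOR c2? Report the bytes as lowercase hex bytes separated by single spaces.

40 8e ac d4 8b cc db

c1 ⊕ c2 = (M1 ⊕ K) ⊕ (M2 ⊕ K) = M1 ⊕ M2 — the shared key cancels under XOR.
 37 ^ 101 =  64
124 ^ 242 = 142
115 ^ 223 = 172
 98 ^ 182 = 212
 19 ^ 152 = 139
190 ^ 114 = 204
121 ^ 162 = 219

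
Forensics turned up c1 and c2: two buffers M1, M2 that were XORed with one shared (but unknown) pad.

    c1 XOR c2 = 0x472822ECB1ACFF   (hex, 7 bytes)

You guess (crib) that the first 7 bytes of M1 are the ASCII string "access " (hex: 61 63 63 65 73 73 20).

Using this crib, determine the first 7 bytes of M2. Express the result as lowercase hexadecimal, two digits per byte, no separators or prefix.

Since c1 ⊕ c2 = M1 ⊕ M2, XORing with the guessed M1 bytes yields the corresponding M2 bytes: M2 = (c1 ⊕ c2) ⊕ M1.
47 XOR 61 = 26
28 XOR 63 = 4b
22 XOR 63 = 41
ec XOR 65 = 89
b1 XOR 73 = c2
ac XOR 73 = df
ff XOR 20 = df

264b4189c2dfdf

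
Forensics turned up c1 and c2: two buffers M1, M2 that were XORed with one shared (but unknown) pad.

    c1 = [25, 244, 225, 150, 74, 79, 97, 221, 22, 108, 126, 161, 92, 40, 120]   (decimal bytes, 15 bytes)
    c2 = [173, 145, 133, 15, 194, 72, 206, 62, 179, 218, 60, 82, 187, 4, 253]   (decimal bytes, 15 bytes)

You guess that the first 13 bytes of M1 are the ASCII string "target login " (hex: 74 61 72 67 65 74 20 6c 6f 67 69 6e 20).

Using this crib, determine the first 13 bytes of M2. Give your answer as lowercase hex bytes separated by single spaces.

First, c1 ⊕ c2 = (M1 ⊕ K) ⊕ (M2 ⊕ K) = M1 ⊕ M2, so the key drops out. Then M2 = (M1 ⊕ M2) ⊕ M1 over the first 13 bytes.
byte 0: (19 XOR ad) XOR 74 = b4 XOR 74 = c0
byte 1: (f4 XOR 91) XOR 61 = 65 XOR 61 = 04
byte 2: (e1 XOR 85) XOR 72 = 64 XOR 72 = 16
byte 3: (96 XOR 0f) XOR 67 = 99 XOR 67 = fe
byte 4: (4a XOR c2) XOR 65 = 88 XOR 65 = ed
byte 5: (4f XOR 48) XOR 74 = 07 XOR 74 = 73
byte 6: (61 XOR ce) XOR 20 = af XOR 20 = 8f
byte 7: (dd XOR 3e) XOR 6c = e3 XOR 6c = 8f
byte 8: (16 XOR b3) XOR 6f = a5 XOR 6f = ca
byte 9: (6c XOR da) XOR 67 = b6 XOR 67 = d1
byte 10: (7e XOR 3c) XOR 69 = 42 XOR 69 = 2b
byte 11: (a1 XOR 52) XOR 6e = f3 XOR 6e = 9d
byte 12: (5c XOR bb) XOR 20 = e7 XOR 20 = c7

c0 04 16 fe ed 73 8f 8f ca d1 2b 9d c7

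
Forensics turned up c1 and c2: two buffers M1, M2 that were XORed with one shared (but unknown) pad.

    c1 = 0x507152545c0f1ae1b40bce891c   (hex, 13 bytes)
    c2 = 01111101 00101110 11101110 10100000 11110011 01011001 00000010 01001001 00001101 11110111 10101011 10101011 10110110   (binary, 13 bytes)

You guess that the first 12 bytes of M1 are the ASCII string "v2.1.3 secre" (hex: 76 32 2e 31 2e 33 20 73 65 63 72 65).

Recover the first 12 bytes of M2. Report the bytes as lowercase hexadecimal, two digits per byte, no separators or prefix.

5b6d92c5816538dbdc9f1747

First, c1 ⊕ c2 = (M1 ⊕ K) ⊕ (M2 ⊕ K) = M1 ⊕ M2, so the key drops out. Then M2 = (M1 ⊕ M2) ⊕ M1 over the first 12 bytes.
byte 0: (50 ⊕ 7d) ⊕ 76 = 2d ⊕ 76 = 5b
byte 1: (71 ⊕ 2e) ⊕ 32 = 5f ⊕ 32 = 6d
byte 2: (52 ⊕ ee) ⊕ 2e = bc ⊕ 2e = 92
byte 3: (54 ⊕ a0) ⊕ 31 = f4 ⊕ 31 = c5
byte 4: (5c ⊕ f3) ⊕ 2e = af ⊕ 2e = 81
byte 5: (0f ⊕ 59) ⊕ 33 = 56 ⊕ 33 = 65
byte 6: (1a ⊕ 02) ⊕ 20 = 18 ⊕ 20 = 38
byte 7: (e1 ⊕ 49) ⊕ 73 = a8 ⊕ 73 = db
byte 8: (b4 ⊕ 0d) ⊕ 65 = b9 ⊕ 65 = dc
byte 9: (0b ⊕ f7) ⊕ 63 = fc ⊕ 63 = 9f
byte 10: (ce ⊕ ab) ⊕ 72 = 65 ⊕ 72 = 17
byte 11: (89 ⊕ ab) ⊕ 65 = 22 ⊕ 65 = 47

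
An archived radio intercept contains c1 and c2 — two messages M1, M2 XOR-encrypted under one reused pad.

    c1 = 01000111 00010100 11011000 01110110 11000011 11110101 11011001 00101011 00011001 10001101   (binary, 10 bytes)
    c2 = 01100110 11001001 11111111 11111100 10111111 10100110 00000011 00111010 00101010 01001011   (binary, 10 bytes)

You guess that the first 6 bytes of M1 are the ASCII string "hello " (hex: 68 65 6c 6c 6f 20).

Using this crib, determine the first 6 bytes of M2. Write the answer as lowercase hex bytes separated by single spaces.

First, c1 ⊕ c2 = (M1 ⊕ K) ⊕ (M2 ⊕ K) = M1 ⊕ M2, so the key drops out. Then M2 = (M1 ⊕ M2) ⊕ M1 over the first 6 bytes.
byte 0: (47 ⊕ 66) ⊕ 68 = 21 ⊕ 68 = 49
byte 1: (14 ⊕ c9) ⊕ 65 = dd ⊕ 65 = b8
byte 2: (d8 ⊕ ff) ⊕ 6c = 27 ⊕ 6c = 4b
byte 3: (76 ⊕ fc) ⊕ 6c = 8a ⊕ 6c = e6
byte 4: (c3 ⊕ bf) ⊕ 6f = 7c ⊕ 6f = 13
byte 5: (f5 ⊕ a6) ⊕ 20 = 53 ⊕ 20 = 73

49 b8 4b e6 13 73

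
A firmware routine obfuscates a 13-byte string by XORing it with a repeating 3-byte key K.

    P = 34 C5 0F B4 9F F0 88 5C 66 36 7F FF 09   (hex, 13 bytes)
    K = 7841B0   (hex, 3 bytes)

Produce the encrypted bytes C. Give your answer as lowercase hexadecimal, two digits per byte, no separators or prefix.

4c84bfccde40f01dd64e3e4f71

The 3-byte key repeats, so the effective keystream is 78 41 b0 78 41 b0 78 41 b0 78 41 b0 78.
byte 0: 34 ⊕ 78 = 4c
byte 1: c5 ⊕ 41 = 84
byte 2: 0f ⊕ b0 = bf
byte 3: b4 ⊕ 78 = cc
byte 4: 9f ⊕ 41 = de
byte 5: f0 ⊕ b0 = 40
byte 6: 88 ⊕ 78 = f0
byte 7: 5c ⊕ 41 = 1d
byte 8: 66 ⊕ b0 = d6
byte 9: 36 ⊕ 78 = 4e
byte 10: 7f ⊕ 41 = 3e
byte 11: ff ⊕ b0 = 4f
byte 12: 09 ⊕ 78 = 71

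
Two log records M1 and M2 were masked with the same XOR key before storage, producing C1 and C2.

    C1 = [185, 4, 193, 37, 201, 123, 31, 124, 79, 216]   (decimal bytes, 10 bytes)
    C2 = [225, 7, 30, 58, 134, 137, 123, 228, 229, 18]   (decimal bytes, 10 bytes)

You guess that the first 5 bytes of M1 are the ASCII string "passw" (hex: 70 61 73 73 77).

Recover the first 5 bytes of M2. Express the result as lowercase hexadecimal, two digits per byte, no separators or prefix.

2862ac6c38

First, C1 ⊕ C2 = (M1 ⊕ K) ⊕ (M2 ⊕ K) = M1 ⊕ M2, so the key drops out. Then M2 = (M1 ⊕ M2) ⊕ M1 over the first 5 bytes.
byte 0: (b9 ^ e1) ^ 70 = 58 ^ 70 = 28
byte 1: (04 ^ 07) ^ 61 = 03 ^ 61 = 62
byte 2: (c1 ^ 1e) ^ 73 = df ^ 73 = ac
byte 3: (25 ^ 3a) ^ 73 = 1f ^ 73 = 6c
byte 4: (c9 ^ 86) ^ 77 = 4f ^ 77 = 38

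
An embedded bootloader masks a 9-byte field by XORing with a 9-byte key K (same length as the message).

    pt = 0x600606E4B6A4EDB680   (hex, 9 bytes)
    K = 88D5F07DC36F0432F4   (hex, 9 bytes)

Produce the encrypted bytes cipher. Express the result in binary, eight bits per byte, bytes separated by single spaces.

XOR is its own inverse, so applying the key byte-wise gives the result directly.
60 xor 88 = e8
06 xor d5 = d3
06 xor f0 = f6
e4 xor 7d = 99
b6 xor c3 = 75
a4 xor 6f = cb
ed xor 04 = e9
b6 xor 32 = 84
80 xor f4 = 74

11101000 11010011 11110110 10011001 01110101 11001011 11101001 10000100 01110100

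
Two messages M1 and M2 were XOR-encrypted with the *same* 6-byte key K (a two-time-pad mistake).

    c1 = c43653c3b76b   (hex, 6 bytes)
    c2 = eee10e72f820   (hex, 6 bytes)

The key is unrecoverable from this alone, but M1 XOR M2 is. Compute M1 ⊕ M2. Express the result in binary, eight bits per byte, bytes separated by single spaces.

c1 ⊕ c2 = (M1 ⊕ K) ⊕ (M2 ⊕ K) = M1 ⊕ M2 — the shared key cancels under XOR.
c4 XOR ee = 2a
36 XOR e1 = d7
53 XOR 0e = 5d
c3 XOR 72 = b1
b7 XOR f8 = 4f
6b XOR 20 = 4b

00101010 11010111 01011101 10110001 01001111 01001011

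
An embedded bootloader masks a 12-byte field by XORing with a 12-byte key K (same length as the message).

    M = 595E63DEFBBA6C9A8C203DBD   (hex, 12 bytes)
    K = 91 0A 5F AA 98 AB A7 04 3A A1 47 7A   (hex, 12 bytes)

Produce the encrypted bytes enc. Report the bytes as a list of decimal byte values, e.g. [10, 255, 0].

byte 0:  89 ^ 145 = 200
byte 1:  94 ^  10 =  84
byte 2:  99 ^  95 =  60
byte 3: 222 ^ 170 = 116
byte 4: 251 ^ 152 =  99
byte 5: 186 ^ 171 =  17
byte 6: 108 ^ 167 = 203
byte 7: 154 ^   4 = 158
byte 8: 140 ^  58 = 182
byte 9:  32 ^ 161 = 129
byte 10:  61 ^  71 = 122
byte 11: 189 ^ 122 = 199

[200, 84, 60, 116, 99, 17, 203, 158, 182, 129, 122, 199]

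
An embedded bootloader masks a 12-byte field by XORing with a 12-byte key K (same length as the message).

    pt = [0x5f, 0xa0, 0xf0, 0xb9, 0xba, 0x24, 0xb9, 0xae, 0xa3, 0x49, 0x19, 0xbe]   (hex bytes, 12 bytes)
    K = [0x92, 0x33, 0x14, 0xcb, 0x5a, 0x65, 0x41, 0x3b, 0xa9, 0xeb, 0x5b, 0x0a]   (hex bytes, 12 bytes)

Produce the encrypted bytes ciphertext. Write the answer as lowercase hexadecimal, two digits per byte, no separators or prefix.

cd93e472e041f8950aa242b4

 95 ⊕ 146 = 205
160 ⊕  51 = 147
240 ⊕  20 = 228
185 ⊕ 203 = 114
186 ⊕  90 = 224
 36 ⊕ 101 =  65
185 ⊕  65 = 248
174 ⊕  59 = 149
163 ⊕ 169 =  10
 73 ⊕ 235 = 162
 25 ⊕  91 =  66
190 ⊕  10 = 180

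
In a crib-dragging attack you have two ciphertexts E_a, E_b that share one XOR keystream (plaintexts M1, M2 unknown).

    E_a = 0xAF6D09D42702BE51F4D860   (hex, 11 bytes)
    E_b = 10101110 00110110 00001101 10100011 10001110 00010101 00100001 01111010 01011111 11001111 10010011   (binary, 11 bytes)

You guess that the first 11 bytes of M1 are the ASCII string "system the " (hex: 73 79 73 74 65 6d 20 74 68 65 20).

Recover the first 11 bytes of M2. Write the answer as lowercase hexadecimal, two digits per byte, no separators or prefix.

72227703cc7abf5fc372d3

First, E_a ⊕ E_b = (M1 ⊕ K) ⊕ (M2 ⊕ K) = M1 ⊕ M2, so the key drops out. Then M2 = (M1 ⊕ M2) ⊕ M1 over the first 11 bytes.
byte 0: (af XOR ae) XOR 73 = 01 XOR 73 = 72
byte 1: (6d XOR 36) XOR 79 = 5b XOR 79 = 22
byte 2: (09 XOR 0d) XOR 73 = 04 XOR 73 = 77
byte 3: (d4 XOR a3) XOR 74 = 77 XOR 74 = 03
byte 4: (27 XOR 8e) XOR 65 = a9 XOR 65 = cc
byte 5: (02 XOR 15) XOR 6d = 17 XOR 6d = 7a
byte 6: (be XOR 21) XOR 20 = 9f XOR 20 = bf
byte 7: (51 XOR 7a) XOR 74 = 2b XOR 74 = 5f
byte 8: (f4 XOR 5f) XOR 68 = ab XOR 68 = c3
byte 9: (d8 XOR cf) XOR 65 = 17 XOR 65 = 72
byte 10: (60 XOR 93) XOR 20 = f3 XOR 20 = d3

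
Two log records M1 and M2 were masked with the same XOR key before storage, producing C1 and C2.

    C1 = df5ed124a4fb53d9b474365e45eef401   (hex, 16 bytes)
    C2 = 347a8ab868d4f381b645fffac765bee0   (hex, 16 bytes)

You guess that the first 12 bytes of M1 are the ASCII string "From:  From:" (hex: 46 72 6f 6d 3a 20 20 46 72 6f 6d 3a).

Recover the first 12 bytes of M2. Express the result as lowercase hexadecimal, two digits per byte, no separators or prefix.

ad5634f1f60f801e705ea49e

First, C1 ⊕ C2 = (M1 ⊕ K) ⊕ (M2 ⊕ K) = M1 ⊕ M2, so the key drops out. Then M2 = (M1 ⊕ M2) ⊕ M1 over the first 12 bytes.
byte 0: (df XOR 34) XOR 46 = eb XOR 46 = ad
byte 1: (5e XOR 7a) XOR 72 = 24 XOR 72 = 56
byte 2: (d1 XOR 8a) XOR 6f = 5b XOR 6f = 34
byte 3: (24 XOR b8) XOR 6d = 9c XOR 6d = f1
byte 4: (a4 XOR 68) XOR 3a = cc XOR 3a = f6
byte 5: (fb XOR d4) XOR 20 = 2f XOR 20 = 0f
byte 6: (53 XOR f3) XOR 20 = a0 XOR 20 = 80
byte 7: (d9 XOR 81) XOR 46 = 58 XOR 46 = 1e
byte 8: (b4 XOR b6) XOR 72 = 02 XOR 72 = 70
byte 9: (74 XOR 45) XOR 6f = 31 XOR 6f = 5e
byte 10: (36 XOR ff) XOR 6d = c9 XOR 6d = a4
byte 11: (5e XOR fa) XOR 3a = a4 XOR 3a = 9e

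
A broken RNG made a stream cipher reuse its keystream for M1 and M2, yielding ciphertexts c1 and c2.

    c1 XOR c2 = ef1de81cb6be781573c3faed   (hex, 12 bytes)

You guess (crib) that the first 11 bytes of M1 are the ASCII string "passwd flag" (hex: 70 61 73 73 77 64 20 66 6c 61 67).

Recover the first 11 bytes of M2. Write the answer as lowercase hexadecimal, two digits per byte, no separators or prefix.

9f7c9b6fc1da58731fa29d

Since c1 ⊕ c2 = M1 ⊕ M2, XORing with the guessed M1 bytes yields the corresponding M2 bytes: M2 = (c1 ⊕ c2) ⊕ M1.
byte 0: ef ⊕ 70 = 9f
byte 1: 1d ⊕ 61 = 7c
byte 2: e8 ⊕ 73 = 9b
byte 3: 1c ⊕ 73 = 6f
byte 4: b6 ⊕ 77 = c1
byte 5: be ⊕ 64 = da
byte 6: 78 ⊕ 20 = 58
byte 7: 15 ⊕ 66 = 73
byte 8: 73 ⊕ 6c = 1f
byte 9: c3 ⊕ 61 = a2
byte 10: fa ⊕ 67 = 9d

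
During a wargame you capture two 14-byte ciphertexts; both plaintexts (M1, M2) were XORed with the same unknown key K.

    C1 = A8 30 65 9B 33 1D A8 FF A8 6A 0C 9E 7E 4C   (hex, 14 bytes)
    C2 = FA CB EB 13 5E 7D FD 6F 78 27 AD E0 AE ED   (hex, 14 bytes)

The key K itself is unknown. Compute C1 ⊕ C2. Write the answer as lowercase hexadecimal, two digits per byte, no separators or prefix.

52fb8e886d605590d04da17ed0a1

C1 ⊕ C2 = (M1 ⊕ K) ⊕ (M2 ⊕ K) = M1 ⊕ M2 — the shared key cancels under XOR.
byte 0: a8 ⊕ fa = 52
byte 1: 30 ⊕ cb = fb
byte 2: 65 ⊕ eb = 8e
byte 3: 9b ⊕ 13 = 88
byte 4: 33 ⊕ 5e = 6d
byte 5: 1d ⊕ 7d = 60
byte 6: a8 ⊕ fd = 55
byte 7: ff ⊕ 6f = 90
byte 8: a8 ⊕ 78 = d0
byte 9: 6a ⊕ 27 = 4d
byte 10: 0c ⊕ ad = a1
byte 11: 9e ⊕ e0 = 7e
byte 12: 7e ⊕ ae = d0
byte 13: 4c ⊕ ed = a1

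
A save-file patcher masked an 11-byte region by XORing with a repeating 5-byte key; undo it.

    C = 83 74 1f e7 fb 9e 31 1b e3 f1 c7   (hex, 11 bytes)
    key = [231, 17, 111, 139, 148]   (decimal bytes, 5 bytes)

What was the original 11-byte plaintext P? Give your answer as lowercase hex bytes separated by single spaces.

The 5-byte key repeats, so the effective keystream is e7 11 6f 8b 94 e7 11 6f 8b 94 e7.
byte 0: 83 ^ e7 = 64
byte 1: 74 ^ 11 = 65
byte 2: 1f ^ 6f = 70
byte 3: e7 ^ 8b = 6c
byte 4: fb ^ 94 = 6f
byte 5: 9e ^ e7 = 79
byte 6: 31 ^ 11 = 20
byte 7: 1b ^ 6f = 74
byte 8: e3 ^ 8b = 68
byte 9: f1 ^ 94 = 65
byte 10: c7 ^ e7 = 20

64 65 70 6c 6f 79 20 74 68 65 20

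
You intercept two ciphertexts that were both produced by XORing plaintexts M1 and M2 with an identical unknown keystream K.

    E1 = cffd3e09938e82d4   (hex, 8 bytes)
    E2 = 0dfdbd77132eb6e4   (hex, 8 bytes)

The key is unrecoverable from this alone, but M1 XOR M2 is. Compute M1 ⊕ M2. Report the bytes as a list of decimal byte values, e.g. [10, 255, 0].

[194, 0, 131, 126, 128, 160, 52, 48]

E1 ⊕ E2 = (M1 ⊕ K) ⊕ (M2 ⊕ K) = M1 ⊕ M2 — the shared key cancels under XOR.
11001111 ⊕ 00001101 = 11000010
11111101 ⊕ 11111101 = 00000000
00111110 ⊕ 10111101 = 10000011
00001001 ⊕ 01110111 = 01111110
10010011 ⊕ 00010011 = 10000000
10001110 ⊕ 00101110 = 10100000
10000010 ⊕ 10110110 = 00110100
11010100 ⊕ 11100100 = 00110000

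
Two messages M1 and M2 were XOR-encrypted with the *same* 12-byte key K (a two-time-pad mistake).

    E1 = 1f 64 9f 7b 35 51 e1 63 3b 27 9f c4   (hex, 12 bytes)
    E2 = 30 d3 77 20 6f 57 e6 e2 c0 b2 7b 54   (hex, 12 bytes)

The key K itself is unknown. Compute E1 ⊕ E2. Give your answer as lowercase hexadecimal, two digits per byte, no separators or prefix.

2fb7e85b5a060781fb95e490

E1 ⊕ E2 = (M1 ⊕ K) ⊕ (M2 ⊕ K) = M1 ⊕ M2 — the shared key cancels under XOR.
byte 0: 00011111 ^ 00110000 = 00101111
byte 1: 01100100 ^ 11010011 = 10110111
byte 2: 10011111 ^ 01110111 = 11101000
byte 3: 01111011 ^ 00100000 = 01011011
byte 4: 00110101 ^ 01101111 = 01011010
byte 5: 01010001 ^ 01010111 = 00000110
byte 6: 11100001 ^ 11100110 = 00000111
byte 7: 01100011 ^ 11100010 = 10000001
byte 8: 00111011 ^ 11000000 = 11111011
byte 9: 00100111 ^ 10110010 = 10010101
byte 10: 10011111 ^ 01111011 = 11100100
byte 11: 11000100 ^ 01010100 = 10010000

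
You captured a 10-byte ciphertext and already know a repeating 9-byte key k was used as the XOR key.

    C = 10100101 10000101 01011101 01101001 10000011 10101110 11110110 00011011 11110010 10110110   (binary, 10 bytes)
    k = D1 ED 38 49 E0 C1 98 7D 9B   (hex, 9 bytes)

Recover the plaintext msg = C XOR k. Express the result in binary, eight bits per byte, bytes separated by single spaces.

01110100 01101000 01100101 00100000 01100011 01101111 01101110 01100110 01101001 01100111

The 9-byte key repeats, so the effective keystream is d1 ed 38 49 e0 c1 98 7d 9b d1.
byte 0: a5 ^ d1 = 74
byte 1: 85 ^ ed = 68
byte 2: 5d ^ 38 = 65
byte 3: 69 ^ 49 = 20
byte 4: 83 ^ e0 = 63
byte 5: ae ^ c1 = 6f
byte 6: f6 ^ 98 = 6e
byte 7: 1b ^ 7d = 66
byte 8: f2 ^ 9b = 69
byte 9: b6 ^ d1 = 67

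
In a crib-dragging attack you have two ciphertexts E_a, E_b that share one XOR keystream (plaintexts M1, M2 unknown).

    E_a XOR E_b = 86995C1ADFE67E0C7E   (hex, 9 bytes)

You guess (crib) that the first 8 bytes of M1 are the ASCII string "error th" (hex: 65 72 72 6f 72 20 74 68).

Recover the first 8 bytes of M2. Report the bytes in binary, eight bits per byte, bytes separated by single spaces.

11100011 11101011 00101110 01110101 10101101 11000110 00001010 01100100

Since E_a ⊕ E_b = M1 ⊕ M2, XORing with the guessed M1 bytes yields the corresponding M2 bytes: M2 = (E_a ⊕ E_b) ⊕ M1.
byte 0: 86 xor 65 = e3
byte 1: 99 xor 72 = eb
byte 2: 5c xor 72 = 2e
byte 3: 1a xor 6f = 75
byte 4: df xor 72 = ad
byte 5: e6 xor 20 = c6
byte 6: 7e xor 74 = 0a
byte 7: 0c xor 68 = 64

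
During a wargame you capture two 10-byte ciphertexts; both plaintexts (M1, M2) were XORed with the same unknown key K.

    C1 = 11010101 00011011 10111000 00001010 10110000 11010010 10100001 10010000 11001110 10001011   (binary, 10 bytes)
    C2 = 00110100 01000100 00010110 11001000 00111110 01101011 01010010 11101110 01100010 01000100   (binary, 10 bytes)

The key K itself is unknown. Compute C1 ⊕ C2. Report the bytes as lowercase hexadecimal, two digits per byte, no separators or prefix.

e15faec28eb9f37eaccf

C1 ⊕ C2 = (M1 ⊕ K) ⊕ (M2 ⊕ K) = M1 ⊕ M2 — the shared key cancels under XOR.
11010101 ⊕ 00110100 = 11100001
00011011 ⊕ 01000100 = 01011111
10111000 ⊕ 00010110 = 10101110
00001010 ⊕ 11001000 = 11000010
10110000 ⊕ 00111110 = 10001110
11010010 ⊕ 01101011 = 10111001
10100001 ⊕ 01010010 = 11110011
10010000 ⊕ 11101110 = 01111110
11001110 ⊕ 01100010 = 10101100
10001011 ⊕ 01000100 = 11001111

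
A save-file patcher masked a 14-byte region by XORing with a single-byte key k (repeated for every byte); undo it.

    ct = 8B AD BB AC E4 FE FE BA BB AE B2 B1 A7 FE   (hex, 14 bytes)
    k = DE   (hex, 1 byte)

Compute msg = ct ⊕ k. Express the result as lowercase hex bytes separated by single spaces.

The 1-byte key repeats, so the effective keystream is de de de de de de de de de de de de de de.
byte 0: 8b XOR de = 55
byte 1: ad XOR de = 73
byte 2: bb XOR de = 65
byte 3: ac XOR de = 72
byte 4: e4 XOR de = 3a
byte 5: fe XOR de = 20
byte 6: fe XOR de = 20
byte 7: ba XOR de = 64
byte 8: bb XOR de = 65
byte 9: ae XOR de = 70
byte 10: b2 XOR de = 6c
byte 11: b1 XOR de = 6f
byte 12: a7 XOR de = 79
byte 13: fe XOR de = 20

55 73 65 72 3a 20 20 64 65 70 6c 6f 79 20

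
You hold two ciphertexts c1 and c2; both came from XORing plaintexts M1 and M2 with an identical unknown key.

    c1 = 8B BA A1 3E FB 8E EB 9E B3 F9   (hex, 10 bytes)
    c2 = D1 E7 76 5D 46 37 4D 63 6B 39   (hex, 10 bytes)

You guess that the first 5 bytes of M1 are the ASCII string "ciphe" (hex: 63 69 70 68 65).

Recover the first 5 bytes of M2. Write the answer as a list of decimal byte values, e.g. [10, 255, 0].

First, c1 ⊕ c2 = (M1 ⊕ K) ⊕ (M2 ⊕ K) = M1 ⊕ M2, so the key drops out. Then M2 = (M1 ⊕ M2) ⊕ M1 over the first 5 bytes.
byte 0: (8b ^ d1) ^ 63 = 5a ^ 63 = 39
byte 1: (ba ^ e7) ^ 69 = 5d ^ 69 = 34
byte 2: (a1 ^ 76) ^ 70 = d7 ^ 70 = a7
byte 3: (3e ^ 5d) ^ 68 = 63 ^ 68 = 0b
byte 4: (fb ^ 46) ^ 65 = bd ^ 65 = d8

[57, 52, 167, 11, 216]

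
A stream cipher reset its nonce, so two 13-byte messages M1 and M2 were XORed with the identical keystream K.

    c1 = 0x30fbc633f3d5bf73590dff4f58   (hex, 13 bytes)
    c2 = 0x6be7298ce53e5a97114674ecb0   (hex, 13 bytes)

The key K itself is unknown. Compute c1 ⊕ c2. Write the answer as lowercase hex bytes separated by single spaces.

5b 1c ef bf 16 eb e5 e4 48 4b 8b a3 e8

c1 ⊕ c2 = (M1 ⊕ K) ⊕ (M2 ⊕ K) = M1 ⊕ M2 — the shared key cancels under XOR.
30 ^ 6b = 5b
fb ^ e7 = 1c
c6 ^ 29 = ef
33 ^ 8c = bf
f3 ^ e5 = 16
d5 ^ 3e = eb
bf ^ 5a = e5
73 ^ 97 = e4
59 ^ 11 = 48
0d ^ 46 = 4b
ff ^ 74 = 8b
4f ^ ec = a3
58 ^ b0 = e8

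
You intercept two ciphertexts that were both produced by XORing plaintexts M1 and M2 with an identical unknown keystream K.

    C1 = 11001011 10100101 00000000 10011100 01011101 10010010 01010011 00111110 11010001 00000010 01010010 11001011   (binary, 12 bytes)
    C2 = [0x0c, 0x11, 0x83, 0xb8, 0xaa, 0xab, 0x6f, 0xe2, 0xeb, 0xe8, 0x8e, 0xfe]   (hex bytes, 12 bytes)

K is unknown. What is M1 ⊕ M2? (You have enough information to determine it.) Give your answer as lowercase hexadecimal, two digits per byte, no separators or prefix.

C1 ⊕ C2 = (M1 ⊕ K) ⊕ (M2 ⊕ K) = M1 ⊕ M2 — the shared key cancels under XOR.
cb ⊕ 0c = c7
a5 ⊕ 11 = b4
00 ⊕ 83 = 83
9c ⊕ b8 = 24
5d ⊕ aa = f7
92 ⊕ ab = 39
53 ⊕ 6f = 3c
3e ⊕ e2 = dc
d1 ⊕ eb = 3a
02 ⊕ e8 = ea
52 ⊕ 8e = dc
cb ⊕ fe = 35

c7b48324f7393cdc3aeadc35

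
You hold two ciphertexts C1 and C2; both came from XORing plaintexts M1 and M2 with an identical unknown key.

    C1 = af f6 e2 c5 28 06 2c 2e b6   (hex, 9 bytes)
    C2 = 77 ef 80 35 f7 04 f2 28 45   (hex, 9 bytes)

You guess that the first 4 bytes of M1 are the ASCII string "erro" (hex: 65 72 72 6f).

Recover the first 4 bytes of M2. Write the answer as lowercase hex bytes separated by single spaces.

First, C1 ⊕ C2 = (M1 ⊕ K) ⊕ (M2 ⊕ K) = M1 ⊕ M2, so the key drops out. Then M2 = (M1 ⊕ M2) ⊕ M1 over the first 4 bytes.
byte 0: (af ⊕ 77) ⊕ 65 = d8 ⊕ 65 = bd
byte 1: (f6 ⊕ ef) ⊕ 72 = 19 ⊕ 72 = 6b
byte 2: (e2 ⊕ 80) ⊕ 72 = 62 ⊕ 72 = 10
byte 3: (c5 ⊕ 35) ⊕ 6f = f0 ⊕ 6f = 9f

bd 6b 10 9f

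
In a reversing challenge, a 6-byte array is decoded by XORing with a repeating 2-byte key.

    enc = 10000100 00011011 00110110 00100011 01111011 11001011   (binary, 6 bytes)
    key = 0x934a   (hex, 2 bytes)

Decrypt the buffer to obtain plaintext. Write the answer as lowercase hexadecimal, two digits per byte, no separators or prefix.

The 2-byte key repeats, so the effective keystream is 93 4a 93 4a 93 4a.
byte 0: 10000100 xor 10010011 = 00010111
byte 1: 00011011 xor 01001010 = 01010001
byte 2: 00110110 xor 10010011 = 10100101
byte 3: 00100011 xor 01001010 = 01101001
byte 4: 01111011 xor 10010011 = 11101000
byte 5: 11001011 xor 01001010 = 10000001

1751a569e881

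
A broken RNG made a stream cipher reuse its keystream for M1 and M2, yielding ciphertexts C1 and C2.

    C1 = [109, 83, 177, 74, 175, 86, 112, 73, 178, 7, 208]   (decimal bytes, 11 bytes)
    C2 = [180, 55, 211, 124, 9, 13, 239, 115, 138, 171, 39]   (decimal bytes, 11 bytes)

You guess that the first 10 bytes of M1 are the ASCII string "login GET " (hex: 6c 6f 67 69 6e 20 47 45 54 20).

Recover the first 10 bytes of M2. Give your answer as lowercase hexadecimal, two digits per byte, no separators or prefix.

First, C1 ⊕ C2 = (M1 ⊕ K) ⊕ (M2 ⊕ K) = M1 ⊕ M2, so the key drops out. Then M2 = (M1 ⊕ M2) ⊕ M1 over the first 10 bytes.
byte 0: (6d XOR b4) XOR 6c = d9 XOR 6c = b5
byte 1: (53 XOR 37) XOR 6f = 64 XOR 6f = 0b
byte 2: (b1 XOR d3) XOR 67 = 62 XOR 67 = 05
byte 3: (4a XOR 7c) XOR 69 = 36 XOR 69 = 5f
byte 4: (af XOR 09) XOR 6e = a6 XOR 6e = c8
byte 5: (56 XOR 0d) XOR 20 = 5b XOR 20 = 7b
byte 6: (70 XOR ef) XOR 47 = 9f XOR 47 = d8
byte 7: (49 XOR 73) XOR 45 = 3a XOR 45 = 7f
byte 8: (b2 XOR 8a) XOR 54 = 38 XOR 54 = 6c
byte 9: (07 XOR ab) XOR 20 = ac XOR 20 = 8c

b50b055fc87bd87f6c8c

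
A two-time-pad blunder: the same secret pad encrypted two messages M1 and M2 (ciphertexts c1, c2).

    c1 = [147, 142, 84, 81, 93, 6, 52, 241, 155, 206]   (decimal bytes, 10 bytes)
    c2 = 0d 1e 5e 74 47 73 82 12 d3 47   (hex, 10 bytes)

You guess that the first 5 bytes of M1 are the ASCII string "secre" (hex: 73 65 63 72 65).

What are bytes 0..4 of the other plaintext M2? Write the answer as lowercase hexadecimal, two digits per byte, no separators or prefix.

edf569577f

First, c1 ⊕ c2 = (M1 ⊕ K) ⊕ (M2 ⊕ K) = M1 ⊕ M2, so the key drops out. Then M2 = (M1 ⊕ M2) ⊕ M1 over the first 5 bytes.
byte 0: (93 ⊕ 0d) ⊕ 73 = 9e ⊕ 73 = ed
byte 1: (8e ⊕ 1e) ⊕ 65 = 90 ⊕ 65 = f5
byte 2: (54 ⊕ 5e) ⊕ 63 = 0a ⊕ 63 = 69
byte 3: (51 ⊕ 74) ⊕ 72 = 25 ⊕ 72 = 57
byte 4: (5d ⊕ 47) ⊕ 65 = 1a ⊕ 65 = 7f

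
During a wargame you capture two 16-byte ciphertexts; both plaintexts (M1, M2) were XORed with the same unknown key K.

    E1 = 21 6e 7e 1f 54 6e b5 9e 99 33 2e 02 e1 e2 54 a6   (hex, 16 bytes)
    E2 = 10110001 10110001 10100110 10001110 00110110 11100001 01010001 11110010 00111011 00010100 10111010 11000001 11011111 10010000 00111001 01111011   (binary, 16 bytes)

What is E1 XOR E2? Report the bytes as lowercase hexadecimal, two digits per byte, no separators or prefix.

90dfd891628fe46ca22794c33e726ddd

E1 ⊕ E2 = (M1 ⊕ K) ⊕ (M2 ⊕ K) = M1 ⊕ M2 — the shared key cancels under XOR.
 33 xor 177 = 144
110 xor 177 = 223
126 xor 166 = 216
 31 xor 142 = 145
 84 xor  54 =  98
110 xor 225 = 143
181 xor  81 = 228
158 xor 242 = 108
153 xor  59 = 162
 51 xor  20 =  39
 46 xor 186 = 148
  2 xor 193 = 195
225 xor 223 =  62
226 xor 144 = 114
 84 xor  57 = 109
166 xor 123 = 221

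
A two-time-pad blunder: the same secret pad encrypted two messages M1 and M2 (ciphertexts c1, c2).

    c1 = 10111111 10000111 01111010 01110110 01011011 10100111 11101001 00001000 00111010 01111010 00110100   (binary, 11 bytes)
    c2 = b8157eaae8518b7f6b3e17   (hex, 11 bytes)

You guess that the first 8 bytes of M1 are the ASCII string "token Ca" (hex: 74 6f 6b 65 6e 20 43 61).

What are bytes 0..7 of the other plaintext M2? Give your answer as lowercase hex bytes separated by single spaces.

First, c1 ⊕ c2 = (M1 ⊕ K) ⊕ (M2 ⊕ K) = M1 ⊕ M2, so the key drops out. Then M2 = (M1 ⊕ M2) ⊕ M1 over the first 8 bytes.
byte 0: (bf ⊕ b8) ⊕ 74 = 07 ⊕ 74 = 73
byte 1: (87 ⊕ 15) ⊕ 6f = 92 ⊕ 6f = fd
byte 2: (7a ⊕ 7e) ⊕ 6b = 04 ⊕ 6b = 6f
byte 3: (76 ⊕ aa) ⊕ 65 = dc ⊕ 65 = b9
byte 4: (5b ⊕ e8) ⊕ 6e = b3 ⊕ 6e = dd
byte 5: (a7 ⊕ 51) ⊕ 20 = f6 ⊕ 20 = d6
byte 6: (e9 ⊕ 8b) ⊕ 43 = 62 ⊕ 43 = 21
byte 7: (08 ⊕ 7f) ⊕ 61 = 77 ⊕ 61 = 16

73 fd 6f b9 dd d6 21 16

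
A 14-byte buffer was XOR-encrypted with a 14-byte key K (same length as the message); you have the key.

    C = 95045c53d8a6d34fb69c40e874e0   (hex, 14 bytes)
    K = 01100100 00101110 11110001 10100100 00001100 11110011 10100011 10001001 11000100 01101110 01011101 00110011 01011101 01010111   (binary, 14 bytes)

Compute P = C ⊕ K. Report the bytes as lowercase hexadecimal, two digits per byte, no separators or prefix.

f12aadf7d45570c672f21ddb29b7

XOR is its own inverse, so applying the key byte-wise gives the result directly.
95 ⊕ 64 = f1
04 ⊕ 2e = 2a
5c ⊕ f1 = ad
53 ⊕ a4 = f7
d8 ⊕ 0c = d4
a6 ⊕ f3 = 55
d3 ⊕ a3 = 70
4f ⊕ 89 = c6
b6 ⊕ c4 = 72
9c ⊕ 6e = f2
40 ⊕ 5d = 1d
e8 ⊕ 33 = db
74 ⊕ 5d = 29
e0 ⊕ 57 = b7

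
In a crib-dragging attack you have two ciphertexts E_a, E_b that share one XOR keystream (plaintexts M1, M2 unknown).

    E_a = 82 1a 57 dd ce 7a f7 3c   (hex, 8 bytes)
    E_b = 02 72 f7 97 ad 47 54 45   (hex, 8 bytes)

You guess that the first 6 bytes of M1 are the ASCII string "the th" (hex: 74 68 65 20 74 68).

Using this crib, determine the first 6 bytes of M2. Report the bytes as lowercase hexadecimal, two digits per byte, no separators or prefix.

First, E_a ⊕ E_b = (M1 ⊕ K) ⊕ (M2 ⊕ K) = M1 ⊕ M2, so the key drops out. Then M2 = (M1 ⊕ M2) ⊕ M1 over the first 6 bytes.
byte 0: (82 ^ 02) ^ 74 = 80 ^ 74 = f4
byte 1: (1a ^ 72) ^ 68 = 68 ^ 68 = 00
byte 2: (57 ^ f7) ^ 65 = a0 ^ 65 = c5
byte 3: (dd ^ 97) ^ 20 = 4a ^ 20 = 6a
byte 4: (ce ^ ad) ^ 74 = 63 ^ 74 = 17
byte 5: (7a ^ 47) ^ 68 = 3d ^ 68 = 55

f400c56a1755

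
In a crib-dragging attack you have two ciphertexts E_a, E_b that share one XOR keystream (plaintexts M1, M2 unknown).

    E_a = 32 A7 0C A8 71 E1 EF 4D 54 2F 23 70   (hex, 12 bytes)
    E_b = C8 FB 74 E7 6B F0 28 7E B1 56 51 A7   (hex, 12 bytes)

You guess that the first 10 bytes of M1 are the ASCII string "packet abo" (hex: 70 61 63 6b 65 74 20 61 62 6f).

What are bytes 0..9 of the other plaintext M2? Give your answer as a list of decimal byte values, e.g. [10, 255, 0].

First, E_a ⊕ E_b = (M1 ⊕ K) ⊕ (M2 ⊕ K) = M1 ⊕ M2, so the key drops out. Then M2 = (M1 ⊕ M2) ⊕ M1 over the first 10 bytes.
byte 0: (32 ⊕ c8) ⊕ 70 = fa ⊕ 70 = 8a
byte 1: (a7 ⊕ fb) ⊕ 61 = 5c ⊕ 61 = 3d
byte 2: (0c ⊕ 74) ⊕ 63 = 78 ⊕ 63 = 1b
byte 3: (a8 ⊕ e7) ⊕ 6b = 4f ⊕ 6b = 24
byte 4: (71 ⊕ 6b) ⊕ 65 = 1a ⊕ 65 = 7f
byte 5: (e1 ⊕ f0) ⊕ 74 = 11 ⊕ 74 = 65
byte 6: (ef ⊕ 28) ⊕ 20 = c7 ⊕ 20 = e7
byte 7: (4d ⊕ 7e) ⊕ 61 = 33 ⊕ 61 = 52
byte 8: (54 ⊕ b1) ⊕ 62 = e5 ⊕ 62 = 87
byte 9: (2f ⊕ 56) ⊕ 6f = 79 ⊕ 6f = 16

[138, 61, 27, 36, 127, 101, 231, 82, 135, 22]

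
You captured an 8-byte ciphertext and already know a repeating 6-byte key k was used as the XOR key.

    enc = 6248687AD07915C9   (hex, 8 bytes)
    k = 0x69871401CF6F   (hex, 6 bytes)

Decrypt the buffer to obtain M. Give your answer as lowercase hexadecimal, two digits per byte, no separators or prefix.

The 6-byte key repeats, so the effective keystream is 69 87 14 01 cf 6f 69 87.
byte 0:  98 ^ 105 =  11
byte 1:  72 ^ 135 = 207
byte 2: 104 ^  20 = 124
byte 3: 122 ^   1 = 123
byte 4: 208 ^ 207 =  31
byte 5: 121 ^ 111 =  22
byte 6:  21 ^ 105 = 124
byte 7: 201 ^ 135 =  78

0bcf7c7b1f167c4e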